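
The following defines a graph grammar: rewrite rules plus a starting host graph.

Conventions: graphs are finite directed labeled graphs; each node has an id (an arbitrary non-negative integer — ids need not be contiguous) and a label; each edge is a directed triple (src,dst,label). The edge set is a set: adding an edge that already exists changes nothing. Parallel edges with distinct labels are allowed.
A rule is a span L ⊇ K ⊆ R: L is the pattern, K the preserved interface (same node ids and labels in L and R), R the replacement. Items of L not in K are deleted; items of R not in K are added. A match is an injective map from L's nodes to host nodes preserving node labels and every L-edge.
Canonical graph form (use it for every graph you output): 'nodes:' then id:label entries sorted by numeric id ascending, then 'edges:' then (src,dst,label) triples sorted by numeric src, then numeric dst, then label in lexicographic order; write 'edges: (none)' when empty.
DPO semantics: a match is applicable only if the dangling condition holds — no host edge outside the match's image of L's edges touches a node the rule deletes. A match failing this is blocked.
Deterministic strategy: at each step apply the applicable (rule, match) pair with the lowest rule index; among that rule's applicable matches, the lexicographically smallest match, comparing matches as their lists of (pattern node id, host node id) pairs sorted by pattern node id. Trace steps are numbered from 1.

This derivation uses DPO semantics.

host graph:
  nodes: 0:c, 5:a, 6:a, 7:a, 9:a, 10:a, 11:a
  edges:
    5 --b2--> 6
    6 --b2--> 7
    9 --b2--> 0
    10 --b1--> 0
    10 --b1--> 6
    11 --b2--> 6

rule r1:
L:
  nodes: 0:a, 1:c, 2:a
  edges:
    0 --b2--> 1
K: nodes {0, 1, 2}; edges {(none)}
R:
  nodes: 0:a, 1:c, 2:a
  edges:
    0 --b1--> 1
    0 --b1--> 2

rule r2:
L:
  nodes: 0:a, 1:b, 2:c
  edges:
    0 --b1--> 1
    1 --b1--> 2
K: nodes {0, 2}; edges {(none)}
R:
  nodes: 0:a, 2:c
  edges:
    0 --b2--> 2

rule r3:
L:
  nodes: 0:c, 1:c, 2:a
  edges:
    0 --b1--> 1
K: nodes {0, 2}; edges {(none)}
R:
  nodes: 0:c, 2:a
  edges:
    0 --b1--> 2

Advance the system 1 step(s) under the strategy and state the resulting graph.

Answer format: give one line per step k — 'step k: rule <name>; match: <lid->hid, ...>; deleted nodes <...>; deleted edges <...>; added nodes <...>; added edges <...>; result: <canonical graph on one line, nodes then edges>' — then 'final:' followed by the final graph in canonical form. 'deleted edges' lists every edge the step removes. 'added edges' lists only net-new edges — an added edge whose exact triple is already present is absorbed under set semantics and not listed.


step 1: rule r1; match: 0->9, 1->0, 2->5; deleted nodes (none); deleted edges (9,0,b2); added nodes (none); added edges (9,0,b1); (9,5,b1); result: nodes: 0:c, 5:a, 6:a, 7:a, 9:a, 10:a, 11:a edges: (5,6,b2); (6,7,b2); (9,0,b1); (9,5,b1); (10,0,b1); (10,6,b1); (11,6,b2)
final:
nodes: 0:c, 5:a, 6:a, 7:a, 9:a, 10:a, 11:a
edges: (5,6,b2); (6,7,b2); (9,0,b1); (9,5,b1); (10,0,b1); (10,6,b1); (11,6,b2)


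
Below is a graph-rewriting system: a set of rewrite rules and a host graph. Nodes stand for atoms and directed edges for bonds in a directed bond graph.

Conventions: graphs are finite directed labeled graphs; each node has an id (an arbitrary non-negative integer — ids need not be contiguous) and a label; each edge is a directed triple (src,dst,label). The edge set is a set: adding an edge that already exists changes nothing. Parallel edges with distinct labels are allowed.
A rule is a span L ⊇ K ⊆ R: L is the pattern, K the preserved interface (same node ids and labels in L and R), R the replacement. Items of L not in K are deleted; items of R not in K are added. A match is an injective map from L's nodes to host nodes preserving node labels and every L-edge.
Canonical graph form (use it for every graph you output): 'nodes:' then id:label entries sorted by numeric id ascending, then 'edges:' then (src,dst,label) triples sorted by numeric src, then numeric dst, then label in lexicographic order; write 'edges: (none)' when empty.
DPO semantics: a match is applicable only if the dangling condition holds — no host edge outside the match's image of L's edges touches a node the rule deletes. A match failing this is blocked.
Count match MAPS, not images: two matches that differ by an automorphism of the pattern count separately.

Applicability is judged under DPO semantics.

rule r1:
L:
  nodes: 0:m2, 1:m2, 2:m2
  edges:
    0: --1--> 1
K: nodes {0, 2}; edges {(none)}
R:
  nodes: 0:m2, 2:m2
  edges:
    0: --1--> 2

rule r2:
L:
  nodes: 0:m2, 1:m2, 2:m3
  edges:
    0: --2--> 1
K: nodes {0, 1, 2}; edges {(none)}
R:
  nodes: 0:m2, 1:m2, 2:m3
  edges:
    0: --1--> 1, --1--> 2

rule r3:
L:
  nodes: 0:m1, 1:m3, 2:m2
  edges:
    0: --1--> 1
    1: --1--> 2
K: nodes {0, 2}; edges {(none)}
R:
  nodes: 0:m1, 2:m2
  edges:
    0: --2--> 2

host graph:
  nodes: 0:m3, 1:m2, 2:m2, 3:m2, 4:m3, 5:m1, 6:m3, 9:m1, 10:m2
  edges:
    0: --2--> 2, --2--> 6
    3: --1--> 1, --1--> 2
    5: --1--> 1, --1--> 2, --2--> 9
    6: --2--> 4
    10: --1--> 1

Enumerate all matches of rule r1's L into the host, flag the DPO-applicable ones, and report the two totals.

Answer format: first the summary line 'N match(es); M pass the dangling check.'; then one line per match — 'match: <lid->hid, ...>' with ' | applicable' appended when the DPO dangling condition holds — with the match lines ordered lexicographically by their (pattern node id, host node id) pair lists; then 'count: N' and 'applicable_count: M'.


6 match(es); 0 pass the dangling check.
match: 0->3, 1->1, 2->2
match: 0->3, 1->1, 2->10
match: 0->3, 1->2, 2->1
match: 0->3, 1->2, 2->10
match: 0->10, 1->1, 2->2
match: 0->10, 1->1, 2->3
count: 6
applicable_count: 0


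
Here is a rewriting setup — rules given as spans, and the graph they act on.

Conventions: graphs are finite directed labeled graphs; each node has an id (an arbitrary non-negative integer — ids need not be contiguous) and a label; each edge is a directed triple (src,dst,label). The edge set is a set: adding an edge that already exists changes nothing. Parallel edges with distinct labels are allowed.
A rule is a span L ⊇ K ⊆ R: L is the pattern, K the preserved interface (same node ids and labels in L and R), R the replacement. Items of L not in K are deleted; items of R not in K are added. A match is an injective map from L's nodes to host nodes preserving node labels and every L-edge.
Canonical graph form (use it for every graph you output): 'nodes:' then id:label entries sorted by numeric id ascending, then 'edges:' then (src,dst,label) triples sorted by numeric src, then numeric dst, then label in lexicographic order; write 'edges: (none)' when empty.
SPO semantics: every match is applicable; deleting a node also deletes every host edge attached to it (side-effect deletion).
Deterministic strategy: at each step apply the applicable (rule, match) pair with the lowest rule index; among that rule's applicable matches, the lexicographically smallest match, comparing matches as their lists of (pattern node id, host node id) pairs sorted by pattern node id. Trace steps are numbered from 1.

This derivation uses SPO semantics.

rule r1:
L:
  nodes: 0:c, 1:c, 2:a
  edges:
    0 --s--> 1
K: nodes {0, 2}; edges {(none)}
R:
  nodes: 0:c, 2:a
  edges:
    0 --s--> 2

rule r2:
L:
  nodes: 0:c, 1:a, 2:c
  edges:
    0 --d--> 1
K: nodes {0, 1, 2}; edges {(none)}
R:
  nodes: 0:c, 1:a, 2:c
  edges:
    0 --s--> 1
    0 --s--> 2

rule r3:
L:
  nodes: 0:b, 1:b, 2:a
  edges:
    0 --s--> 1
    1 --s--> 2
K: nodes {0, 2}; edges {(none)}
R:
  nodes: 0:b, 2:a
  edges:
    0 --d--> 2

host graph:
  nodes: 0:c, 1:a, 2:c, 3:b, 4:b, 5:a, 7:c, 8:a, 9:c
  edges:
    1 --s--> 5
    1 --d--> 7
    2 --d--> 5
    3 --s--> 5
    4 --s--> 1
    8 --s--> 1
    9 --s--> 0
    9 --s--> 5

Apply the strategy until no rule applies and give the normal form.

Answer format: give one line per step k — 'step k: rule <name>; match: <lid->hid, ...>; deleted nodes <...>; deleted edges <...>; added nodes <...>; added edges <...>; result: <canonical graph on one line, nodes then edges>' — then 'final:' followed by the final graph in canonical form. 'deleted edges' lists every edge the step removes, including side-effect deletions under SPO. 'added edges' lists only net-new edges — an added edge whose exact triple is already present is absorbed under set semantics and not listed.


step 1: rule r1; match: 0->9, 1->0, 2->1; deleted nodes 0; deleted edges (9,0,s); added nodes (none); added edges (9,1,s); result: nodes: 1:a, 2:c, 3:b, 4:b, 5:a, 7:c, 8:a, 9:c edges: (1,5,s); (1,7,d); (2,5,d); (3,5,s); (4,1,s); (8,1,s); (9,1,s); (9,5,s)
step 2: rule r2; match: 0->2, 1->5, 2->7; deleted nodes (none); deleted edges (2,5,d); added nodes (none); added edges (2,5,s); (2,7,s); result: nodes: 1:a, 2:c, 3:b, 4:b, 5:a, 7:c, 8:a, 9:c edges: (1,5,s); (1,7,d); (2,5,s); (2,7,s); (3,5,s); (4,1,s); (8,1,s); (9,1,s); (9,5,s)
step 3: rule r1; match: 0->2, 1->7, 2->1; deleted nodes 7; deleted edges (1,7,d); (2,7,s); added nodes (none); added edges (2,1,s); result: nodes: 1:a, 2:c, 3:b, 4:b, 5:a, 8:a, 9:c edges: (1,5,s); (2,1,s); (2,5,s); (3,5,s); (4,1,s); (8,1,s); (9,1,s); (9,5,s)
final:
nodes: 1:a, 2:c, 3:b, 4:b, 5:a, 8:a, 9:c
edges: (1,5,s); (2,1,s); (2,5,s); (3,5,s); (4,1,s); (8,1,s); (9,1,s); (9,5,s)


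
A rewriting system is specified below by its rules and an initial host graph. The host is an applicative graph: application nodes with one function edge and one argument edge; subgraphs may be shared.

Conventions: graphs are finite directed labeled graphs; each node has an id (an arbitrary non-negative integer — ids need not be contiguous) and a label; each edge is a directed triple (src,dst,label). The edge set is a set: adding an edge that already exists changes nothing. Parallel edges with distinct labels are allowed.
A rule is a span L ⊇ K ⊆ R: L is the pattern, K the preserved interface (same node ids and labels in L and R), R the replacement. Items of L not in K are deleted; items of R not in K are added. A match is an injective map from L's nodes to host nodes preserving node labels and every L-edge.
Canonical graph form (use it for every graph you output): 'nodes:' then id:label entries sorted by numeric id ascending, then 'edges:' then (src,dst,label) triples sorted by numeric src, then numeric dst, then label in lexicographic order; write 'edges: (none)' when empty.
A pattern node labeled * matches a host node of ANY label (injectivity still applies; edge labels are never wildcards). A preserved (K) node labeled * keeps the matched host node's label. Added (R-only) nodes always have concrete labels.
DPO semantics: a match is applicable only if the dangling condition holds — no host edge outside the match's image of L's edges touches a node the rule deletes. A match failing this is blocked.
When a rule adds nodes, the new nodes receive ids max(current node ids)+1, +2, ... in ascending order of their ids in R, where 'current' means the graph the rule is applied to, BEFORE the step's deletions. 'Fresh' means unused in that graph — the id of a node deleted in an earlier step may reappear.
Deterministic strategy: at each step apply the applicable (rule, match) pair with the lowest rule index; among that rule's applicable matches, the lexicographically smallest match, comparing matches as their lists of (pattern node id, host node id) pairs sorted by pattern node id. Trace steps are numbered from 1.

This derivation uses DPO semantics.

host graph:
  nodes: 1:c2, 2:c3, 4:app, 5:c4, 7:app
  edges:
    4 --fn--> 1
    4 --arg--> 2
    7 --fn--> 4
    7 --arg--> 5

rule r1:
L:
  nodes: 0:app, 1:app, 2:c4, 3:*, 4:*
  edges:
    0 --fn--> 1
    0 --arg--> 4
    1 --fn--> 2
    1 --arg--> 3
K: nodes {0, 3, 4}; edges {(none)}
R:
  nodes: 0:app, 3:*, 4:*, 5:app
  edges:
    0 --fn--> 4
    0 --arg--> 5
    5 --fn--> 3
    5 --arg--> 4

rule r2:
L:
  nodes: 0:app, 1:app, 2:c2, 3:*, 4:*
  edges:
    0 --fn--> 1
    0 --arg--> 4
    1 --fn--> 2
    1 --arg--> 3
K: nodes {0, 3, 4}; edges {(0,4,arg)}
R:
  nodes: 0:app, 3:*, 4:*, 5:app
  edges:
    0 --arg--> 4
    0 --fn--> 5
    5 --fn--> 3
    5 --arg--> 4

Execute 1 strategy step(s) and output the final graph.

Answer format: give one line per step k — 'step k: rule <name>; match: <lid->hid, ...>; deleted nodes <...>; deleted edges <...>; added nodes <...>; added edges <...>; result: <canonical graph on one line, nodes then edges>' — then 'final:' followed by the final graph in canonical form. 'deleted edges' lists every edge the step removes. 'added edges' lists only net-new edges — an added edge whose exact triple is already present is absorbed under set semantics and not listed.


step 1: rule r2; match: 0->7, 1->4, 2->1, 3->2, 4->5; deleted nodes 1, 4; deleted edges (4,1,fn); (4,2,arg); (7,4,fn); added nodes 8; added edges (7,8,fn); (8,2,fn); (8,5,arg); result: nodes: 2:c3, 5:c4, 7:app, 8:app edges: (7,5,arg); (7,8,fn); (8,2,fn); (8,5,arg)
final:
nodes: 2:c3, 5:c4, 7:app, 8:app
edges: (7,5,arg); (7,8,fn); (8,2,fn); (8,5,arg)


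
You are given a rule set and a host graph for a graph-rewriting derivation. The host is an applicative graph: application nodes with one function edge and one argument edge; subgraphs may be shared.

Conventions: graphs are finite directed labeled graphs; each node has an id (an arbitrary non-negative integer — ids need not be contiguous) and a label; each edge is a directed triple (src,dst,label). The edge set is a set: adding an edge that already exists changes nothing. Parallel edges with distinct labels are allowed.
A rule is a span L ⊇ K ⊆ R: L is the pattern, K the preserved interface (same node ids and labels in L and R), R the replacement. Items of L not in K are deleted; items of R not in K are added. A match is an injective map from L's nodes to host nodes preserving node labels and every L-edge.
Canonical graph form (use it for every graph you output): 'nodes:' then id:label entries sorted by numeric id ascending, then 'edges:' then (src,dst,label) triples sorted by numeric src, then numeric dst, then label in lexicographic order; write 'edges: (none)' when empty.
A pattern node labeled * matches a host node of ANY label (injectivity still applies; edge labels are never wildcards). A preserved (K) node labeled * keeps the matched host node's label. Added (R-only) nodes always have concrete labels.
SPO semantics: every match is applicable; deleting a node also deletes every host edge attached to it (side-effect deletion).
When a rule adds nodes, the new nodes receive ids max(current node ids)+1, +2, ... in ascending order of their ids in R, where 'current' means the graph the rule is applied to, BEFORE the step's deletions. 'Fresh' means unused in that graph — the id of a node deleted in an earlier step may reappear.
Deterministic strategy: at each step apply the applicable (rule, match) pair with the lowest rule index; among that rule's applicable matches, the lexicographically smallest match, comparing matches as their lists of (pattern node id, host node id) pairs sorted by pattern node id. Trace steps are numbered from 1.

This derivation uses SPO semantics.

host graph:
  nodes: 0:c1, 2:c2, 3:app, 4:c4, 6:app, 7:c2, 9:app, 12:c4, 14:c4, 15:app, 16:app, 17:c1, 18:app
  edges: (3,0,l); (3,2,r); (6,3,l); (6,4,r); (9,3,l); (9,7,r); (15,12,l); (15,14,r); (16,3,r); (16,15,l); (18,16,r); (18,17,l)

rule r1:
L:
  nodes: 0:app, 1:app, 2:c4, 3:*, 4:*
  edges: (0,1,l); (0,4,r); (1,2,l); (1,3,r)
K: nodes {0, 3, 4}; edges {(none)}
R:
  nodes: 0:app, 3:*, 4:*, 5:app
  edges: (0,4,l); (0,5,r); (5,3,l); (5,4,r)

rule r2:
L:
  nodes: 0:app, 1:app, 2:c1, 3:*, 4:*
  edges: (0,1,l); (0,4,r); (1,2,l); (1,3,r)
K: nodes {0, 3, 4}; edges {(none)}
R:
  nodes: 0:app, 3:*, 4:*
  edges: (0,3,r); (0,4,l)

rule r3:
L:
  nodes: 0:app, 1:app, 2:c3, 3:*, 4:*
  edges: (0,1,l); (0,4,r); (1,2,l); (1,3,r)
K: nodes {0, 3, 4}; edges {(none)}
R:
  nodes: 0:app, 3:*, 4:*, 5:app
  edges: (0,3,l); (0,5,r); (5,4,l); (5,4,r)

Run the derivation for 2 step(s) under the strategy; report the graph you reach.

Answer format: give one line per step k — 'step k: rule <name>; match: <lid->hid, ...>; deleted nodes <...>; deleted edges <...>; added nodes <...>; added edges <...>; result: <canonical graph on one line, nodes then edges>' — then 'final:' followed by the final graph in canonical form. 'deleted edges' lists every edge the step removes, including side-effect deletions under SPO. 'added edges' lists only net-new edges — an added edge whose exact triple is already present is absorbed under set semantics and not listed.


step 1: rule r1; match: 0->16, 1->15, 2->12, 3->14, 4->3; deleted nodes 12, 15; deleted edges (15,12,l); (15,14,r); (16,3,r); (16,15,l); added nodes 19; added edges (16,3,l); (16,19,r); (19,3,r); (19,14,l); result: nodes: 0:c1, 2:c2, 3:app, 4:c4, 6:app, 7:c2, 9:app, 14:c4, 16:app, 17:c1, 18:app, 19:app edges: (3,0,l); (3,2,r); (6,3,l); (6,4,r); (9,3,l); (9,7,r); (16,3,l); (16,19,r); (18,16,r); (18,17,l); (19,3,r); (19,14,l)
step 2: rule r2; match: 0->6, 1->3, 2->0, 3->2, 4->4; deleted nodes 0, 3; deleted edges (3,0,l); (3,2,r); (6,3,l); (6,4,r); (9,3,l); (16,3,l); (19,3,r); added nodes (none); added edges (6,2,r); (6,4,l); result: nodes: 2:c2, 4:c4, 6:app, 7:c2, 9:app, 14:c4, 16:app, 17:c1, 18:app, 19:app edges: (6,2,r); (6,4,l); (9,7,r); (16,19,r); (18,16,r); (18,17,l); (19,14,l)
final:
nodes: 2:c2, 4:c4, 6:app, 7:c2, 9:app, 14:c4, 16:app, 17:c1, 18:app, 19:app
edges: (6,2,r); (6,4,l); (9,7,r); (16,19,r); (18,16,r); (18,17,l); (19,14,l)


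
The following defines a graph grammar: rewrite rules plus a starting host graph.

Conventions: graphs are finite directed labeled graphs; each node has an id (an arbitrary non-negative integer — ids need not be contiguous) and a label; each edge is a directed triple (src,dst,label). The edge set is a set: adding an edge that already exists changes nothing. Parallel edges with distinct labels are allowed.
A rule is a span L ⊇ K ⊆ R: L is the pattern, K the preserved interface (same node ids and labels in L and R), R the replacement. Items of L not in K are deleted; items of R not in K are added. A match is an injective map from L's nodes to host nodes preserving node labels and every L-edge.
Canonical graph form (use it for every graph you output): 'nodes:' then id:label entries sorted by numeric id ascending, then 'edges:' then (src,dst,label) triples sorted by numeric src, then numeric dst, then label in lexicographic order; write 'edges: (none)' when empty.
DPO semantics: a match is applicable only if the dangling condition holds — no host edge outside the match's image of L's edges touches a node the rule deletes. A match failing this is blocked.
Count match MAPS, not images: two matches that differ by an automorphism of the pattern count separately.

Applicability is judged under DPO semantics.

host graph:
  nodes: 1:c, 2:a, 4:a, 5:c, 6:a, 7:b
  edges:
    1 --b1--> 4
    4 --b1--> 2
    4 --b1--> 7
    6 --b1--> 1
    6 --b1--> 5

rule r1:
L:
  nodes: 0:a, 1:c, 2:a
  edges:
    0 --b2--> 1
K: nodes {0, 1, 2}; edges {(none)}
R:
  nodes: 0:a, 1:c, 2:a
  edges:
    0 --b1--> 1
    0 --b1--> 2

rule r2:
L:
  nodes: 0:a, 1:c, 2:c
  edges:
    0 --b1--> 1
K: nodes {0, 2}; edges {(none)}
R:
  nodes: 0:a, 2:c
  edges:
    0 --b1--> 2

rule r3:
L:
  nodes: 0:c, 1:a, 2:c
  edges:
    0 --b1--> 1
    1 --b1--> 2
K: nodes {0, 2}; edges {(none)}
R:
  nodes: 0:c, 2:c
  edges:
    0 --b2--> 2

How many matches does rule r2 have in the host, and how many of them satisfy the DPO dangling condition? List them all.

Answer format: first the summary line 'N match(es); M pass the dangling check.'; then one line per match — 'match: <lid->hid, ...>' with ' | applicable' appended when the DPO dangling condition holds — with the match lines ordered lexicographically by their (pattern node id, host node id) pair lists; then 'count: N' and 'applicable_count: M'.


2 match(es); 1 pass the dangling check.
match: 0->6, 1->1, 2->5
match: 0->6, 1->5, 2->1 | applicable
count: 2
applicable_count: 1


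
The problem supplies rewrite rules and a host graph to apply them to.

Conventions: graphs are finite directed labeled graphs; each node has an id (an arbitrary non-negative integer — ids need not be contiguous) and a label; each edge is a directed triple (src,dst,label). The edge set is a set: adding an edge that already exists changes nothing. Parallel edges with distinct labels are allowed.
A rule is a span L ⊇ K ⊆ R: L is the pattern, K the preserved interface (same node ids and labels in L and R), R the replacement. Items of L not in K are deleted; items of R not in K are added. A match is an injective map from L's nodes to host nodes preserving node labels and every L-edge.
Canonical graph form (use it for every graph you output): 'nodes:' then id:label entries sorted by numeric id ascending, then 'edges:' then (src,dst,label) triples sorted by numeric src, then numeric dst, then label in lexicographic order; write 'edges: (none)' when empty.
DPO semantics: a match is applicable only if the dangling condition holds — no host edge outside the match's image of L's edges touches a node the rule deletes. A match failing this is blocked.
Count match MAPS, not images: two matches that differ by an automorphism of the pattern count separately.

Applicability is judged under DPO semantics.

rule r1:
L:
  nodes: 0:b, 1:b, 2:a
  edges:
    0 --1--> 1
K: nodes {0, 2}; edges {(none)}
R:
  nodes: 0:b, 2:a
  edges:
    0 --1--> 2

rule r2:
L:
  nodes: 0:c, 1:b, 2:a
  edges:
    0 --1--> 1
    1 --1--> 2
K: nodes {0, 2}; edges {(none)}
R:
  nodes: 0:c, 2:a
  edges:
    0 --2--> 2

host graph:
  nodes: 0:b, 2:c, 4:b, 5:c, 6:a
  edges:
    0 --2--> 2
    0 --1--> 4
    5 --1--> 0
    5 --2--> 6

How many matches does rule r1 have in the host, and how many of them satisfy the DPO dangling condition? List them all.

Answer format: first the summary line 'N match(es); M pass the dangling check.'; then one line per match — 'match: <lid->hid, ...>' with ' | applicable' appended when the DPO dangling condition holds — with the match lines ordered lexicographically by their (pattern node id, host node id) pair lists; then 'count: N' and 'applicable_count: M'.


1 match(es); 1 pass the dangling check.
match: 0->0, 1->4, 2->6 | applicable
count: 1
applicable_count: 1


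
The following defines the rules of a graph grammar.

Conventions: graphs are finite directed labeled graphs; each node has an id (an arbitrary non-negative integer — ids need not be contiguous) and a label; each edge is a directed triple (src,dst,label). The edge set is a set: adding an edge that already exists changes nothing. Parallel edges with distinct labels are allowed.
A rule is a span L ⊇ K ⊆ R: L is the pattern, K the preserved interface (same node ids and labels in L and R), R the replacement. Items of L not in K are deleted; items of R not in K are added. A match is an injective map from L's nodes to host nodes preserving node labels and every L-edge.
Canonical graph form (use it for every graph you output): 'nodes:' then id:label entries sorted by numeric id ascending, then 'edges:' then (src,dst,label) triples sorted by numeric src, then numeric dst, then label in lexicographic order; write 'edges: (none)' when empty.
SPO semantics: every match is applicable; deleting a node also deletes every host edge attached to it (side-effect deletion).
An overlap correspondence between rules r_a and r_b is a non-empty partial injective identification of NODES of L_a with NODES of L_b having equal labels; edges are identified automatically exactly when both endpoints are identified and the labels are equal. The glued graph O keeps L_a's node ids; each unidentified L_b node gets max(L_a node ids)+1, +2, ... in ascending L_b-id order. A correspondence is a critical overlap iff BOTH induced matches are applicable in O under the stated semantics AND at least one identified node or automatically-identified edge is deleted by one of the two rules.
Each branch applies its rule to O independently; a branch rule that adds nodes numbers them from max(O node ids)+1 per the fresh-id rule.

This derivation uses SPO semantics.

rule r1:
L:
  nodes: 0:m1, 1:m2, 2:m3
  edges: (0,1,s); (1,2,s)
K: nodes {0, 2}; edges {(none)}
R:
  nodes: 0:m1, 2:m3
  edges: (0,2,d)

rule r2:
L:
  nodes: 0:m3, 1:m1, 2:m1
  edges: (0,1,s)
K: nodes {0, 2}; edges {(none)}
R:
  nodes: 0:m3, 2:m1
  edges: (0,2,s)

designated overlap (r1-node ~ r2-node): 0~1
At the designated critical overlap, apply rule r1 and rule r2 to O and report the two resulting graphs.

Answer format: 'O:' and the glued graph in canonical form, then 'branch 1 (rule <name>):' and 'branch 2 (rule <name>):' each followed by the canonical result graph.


O:
nodes: 0:m1, 1:m2, 2:m3, 3:m3, 4:m1
edges: (0,1,s); (1,2,s); (3,0,s)
branch 1 (rule r1):
nodes: 0:m1, 2:m3, 3:m3, 4:m1
edges: (0,2,d); (3,0,s)
branch 2 (rule r2):
nodes: 1:m2, 2:m3, 3:m3, 4:m1
edges: (1,2,s); (3,4,s)


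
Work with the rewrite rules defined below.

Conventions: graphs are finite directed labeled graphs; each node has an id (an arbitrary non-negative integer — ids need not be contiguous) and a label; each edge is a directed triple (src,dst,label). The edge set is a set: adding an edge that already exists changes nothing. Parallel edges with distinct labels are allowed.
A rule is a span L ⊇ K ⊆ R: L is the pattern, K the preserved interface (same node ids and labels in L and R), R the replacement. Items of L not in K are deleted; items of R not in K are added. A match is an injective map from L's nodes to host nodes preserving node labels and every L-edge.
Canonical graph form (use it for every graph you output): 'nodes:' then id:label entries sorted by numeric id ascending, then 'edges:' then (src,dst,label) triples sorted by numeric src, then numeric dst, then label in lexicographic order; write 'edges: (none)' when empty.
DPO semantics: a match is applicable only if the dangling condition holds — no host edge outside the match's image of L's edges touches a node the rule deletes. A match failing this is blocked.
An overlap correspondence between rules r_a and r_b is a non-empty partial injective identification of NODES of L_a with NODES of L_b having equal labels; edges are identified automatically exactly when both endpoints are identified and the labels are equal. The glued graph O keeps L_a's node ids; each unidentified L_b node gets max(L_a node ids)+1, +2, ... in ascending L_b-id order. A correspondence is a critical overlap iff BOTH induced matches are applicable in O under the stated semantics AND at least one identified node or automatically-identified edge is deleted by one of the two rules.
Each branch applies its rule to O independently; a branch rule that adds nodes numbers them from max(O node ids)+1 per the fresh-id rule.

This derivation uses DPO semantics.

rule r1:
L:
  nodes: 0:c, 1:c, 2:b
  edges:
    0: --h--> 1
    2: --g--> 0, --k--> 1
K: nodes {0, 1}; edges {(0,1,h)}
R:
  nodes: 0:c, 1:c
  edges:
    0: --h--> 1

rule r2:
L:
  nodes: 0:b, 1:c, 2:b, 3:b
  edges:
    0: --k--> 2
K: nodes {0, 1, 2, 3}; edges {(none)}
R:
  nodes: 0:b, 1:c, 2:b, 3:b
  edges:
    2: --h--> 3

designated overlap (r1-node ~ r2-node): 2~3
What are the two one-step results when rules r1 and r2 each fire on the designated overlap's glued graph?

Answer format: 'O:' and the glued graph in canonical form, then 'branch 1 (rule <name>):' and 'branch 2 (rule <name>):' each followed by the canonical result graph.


O:
nodes: 0:c, 1:c, 2:b, 3:b, 4:c, 5:b
edges: (0,1,h); (2,0,g); (2,1,k); (3,5,k)
branch 1 (rule r1):
nodes: 0:c, 1:c, 3:b, 4:c, 5:b
edges: (0,1,h); (3,5,k)
branch 2 (rule r2):
nodes: 0:c, 1:c, 2:b, 3:b, 4:c, 5:b
edges: (0,1,h); (2,0,g); (2,1,k); (5,2,h)


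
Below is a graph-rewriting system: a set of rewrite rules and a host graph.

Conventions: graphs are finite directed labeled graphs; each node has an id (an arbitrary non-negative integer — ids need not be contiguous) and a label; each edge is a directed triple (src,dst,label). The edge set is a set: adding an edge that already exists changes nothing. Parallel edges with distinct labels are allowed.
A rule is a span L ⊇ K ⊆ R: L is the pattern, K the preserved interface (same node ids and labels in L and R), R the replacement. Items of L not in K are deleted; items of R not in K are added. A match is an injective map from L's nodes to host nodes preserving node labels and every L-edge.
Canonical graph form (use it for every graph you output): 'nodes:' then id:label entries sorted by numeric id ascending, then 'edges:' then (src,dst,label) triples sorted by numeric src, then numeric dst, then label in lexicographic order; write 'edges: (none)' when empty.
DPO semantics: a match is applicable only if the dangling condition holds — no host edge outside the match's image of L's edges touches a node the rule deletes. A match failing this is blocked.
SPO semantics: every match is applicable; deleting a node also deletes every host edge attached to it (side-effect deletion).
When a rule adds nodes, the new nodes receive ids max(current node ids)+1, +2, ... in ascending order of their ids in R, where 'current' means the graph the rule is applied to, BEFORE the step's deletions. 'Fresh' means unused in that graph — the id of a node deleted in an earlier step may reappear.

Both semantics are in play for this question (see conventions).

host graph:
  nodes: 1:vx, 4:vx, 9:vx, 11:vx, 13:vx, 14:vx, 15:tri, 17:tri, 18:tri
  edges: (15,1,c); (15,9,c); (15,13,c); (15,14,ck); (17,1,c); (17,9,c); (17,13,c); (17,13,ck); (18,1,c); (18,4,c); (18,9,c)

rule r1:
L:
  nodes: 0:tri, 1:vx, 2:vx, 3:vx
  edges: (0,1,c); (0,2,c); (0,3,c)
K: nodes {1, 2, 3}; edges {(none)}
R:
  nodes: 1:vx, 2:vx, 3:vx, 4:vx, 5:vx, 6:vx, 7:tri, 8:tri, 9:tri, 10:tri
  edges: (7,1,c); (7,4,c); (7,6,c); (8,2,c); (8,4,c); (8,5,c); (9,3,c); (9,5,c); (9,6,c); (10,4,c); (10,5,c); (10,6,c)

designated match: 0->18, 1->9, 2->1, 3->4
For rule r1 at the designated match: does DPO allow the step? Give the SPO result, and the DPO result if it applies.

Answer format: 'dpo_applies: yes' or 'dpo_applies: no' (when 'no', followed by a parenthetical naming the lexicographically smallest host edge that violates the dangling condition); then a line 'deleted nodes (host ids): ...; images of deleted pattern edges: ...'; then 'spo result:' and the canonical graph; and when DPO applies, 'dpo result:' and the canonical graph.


dpo_applies: yes
deleted nodes (host ids): 18; images of deleted pattern edges: (18,1,c); (18,4,c); (18,9,c)
spo result:
nodes: 1:vx, 4:vx, 9:vx, 11:vx, 13:vx, 14:vx, 15:tri, 17:tri, 19:vx, 20:vx, 21:vx, 22:tri, 23:tri, 24:tri, 25:tri
edges: (15,1,c); (15,9,c); (15,13,c); (15,14,ck); (17,1,c); (17,9,c); (17,13,c); (17,13,ck); (22,9,c); (22,19,c); (22,21,c); (23,1,c); (23,19,c); (23,20,c); (24,4,c); (24,20,c); (24,21,c); (25,19,c); (25,20,c); (25,21,c)
dpo result:
nodes: 1:vx, 4:vx, 9:vx, 11:vx, 13:vx, 14:vx, 15:tri, 17:tri, 19:vx, 20:vx, 21:vx, 22:tri, 23:tri, 24:tri, 25:tri
edges: (15,1,c); (15,9,c); (15,13,c); (15,14,ck); (17,1,c); (17,9,c); (17,13,c); (17,13,ck); (22,9,c); (22,19,c); (22,21,c); (23,1,c); (23,19,c); (23,20,c); (24,4,c); (24,20,c); (24,21,c); (25,19,c); (25,20,c); (25,21,c)


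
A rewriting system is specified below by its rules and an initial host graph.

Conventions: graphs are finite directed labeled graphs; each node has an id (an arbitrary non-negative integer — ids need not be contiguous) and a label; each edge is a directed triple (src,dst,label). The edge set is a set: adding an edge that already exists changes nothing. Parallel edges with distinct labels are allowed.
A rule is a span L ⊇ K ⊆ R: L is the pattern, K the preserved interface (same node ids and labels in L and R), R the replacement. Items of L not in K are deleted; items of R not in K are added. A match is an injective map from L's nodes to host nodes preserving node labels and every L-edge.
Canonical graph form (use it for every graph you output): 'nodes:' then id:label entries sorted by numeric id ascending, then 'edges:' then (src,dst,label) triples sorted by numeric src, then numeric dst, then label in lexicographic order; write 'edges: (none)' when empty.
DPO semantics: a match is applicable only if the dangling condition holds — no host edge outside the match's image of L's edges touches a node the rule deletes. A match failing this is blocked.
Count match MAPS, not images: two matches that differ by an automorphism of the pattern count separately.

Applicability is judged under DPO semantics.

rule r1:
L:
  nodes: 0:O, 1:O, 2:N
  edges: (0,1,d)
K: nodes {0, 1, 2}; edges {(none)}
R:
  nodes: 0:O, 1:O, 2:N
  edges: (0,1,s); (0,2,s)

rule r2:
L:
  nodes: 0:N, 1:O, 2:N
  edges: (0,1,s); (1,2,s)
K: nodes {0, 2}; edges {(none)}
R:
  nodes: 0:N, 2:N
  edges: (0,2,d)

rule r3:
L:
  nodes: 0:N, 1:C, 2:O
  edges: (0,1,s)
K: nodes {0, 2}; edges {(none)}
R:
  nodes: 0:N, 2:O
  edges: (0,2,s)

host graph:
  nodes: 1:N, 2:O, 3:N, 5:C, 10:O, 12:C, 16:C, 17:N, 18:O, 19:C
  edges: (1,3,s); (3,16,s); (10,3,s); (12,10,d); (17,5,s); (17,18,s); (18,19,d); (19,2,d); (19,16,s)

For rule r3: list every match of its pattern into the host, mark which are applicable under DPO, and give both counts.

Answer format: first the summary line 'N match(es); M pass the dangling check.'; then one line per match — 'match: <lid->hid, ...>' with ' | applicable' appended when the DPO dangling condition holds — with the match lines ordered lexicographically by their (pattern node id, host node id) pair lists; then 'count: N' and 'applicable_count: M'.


6 match(es); 3 pass the dangling check.
match: 0->3, 1->16, 2->2
match: 0->3, 1->16, 2->10
match: 0->3, 1->16, 2->18
match: 0->17, 1->5, 2->2 | applicable
match: 0->17, 1->5, 2->10 | applicable
match: 0->17, 1->5, 2->18 | applicable
count: 6
applicable_count: 3


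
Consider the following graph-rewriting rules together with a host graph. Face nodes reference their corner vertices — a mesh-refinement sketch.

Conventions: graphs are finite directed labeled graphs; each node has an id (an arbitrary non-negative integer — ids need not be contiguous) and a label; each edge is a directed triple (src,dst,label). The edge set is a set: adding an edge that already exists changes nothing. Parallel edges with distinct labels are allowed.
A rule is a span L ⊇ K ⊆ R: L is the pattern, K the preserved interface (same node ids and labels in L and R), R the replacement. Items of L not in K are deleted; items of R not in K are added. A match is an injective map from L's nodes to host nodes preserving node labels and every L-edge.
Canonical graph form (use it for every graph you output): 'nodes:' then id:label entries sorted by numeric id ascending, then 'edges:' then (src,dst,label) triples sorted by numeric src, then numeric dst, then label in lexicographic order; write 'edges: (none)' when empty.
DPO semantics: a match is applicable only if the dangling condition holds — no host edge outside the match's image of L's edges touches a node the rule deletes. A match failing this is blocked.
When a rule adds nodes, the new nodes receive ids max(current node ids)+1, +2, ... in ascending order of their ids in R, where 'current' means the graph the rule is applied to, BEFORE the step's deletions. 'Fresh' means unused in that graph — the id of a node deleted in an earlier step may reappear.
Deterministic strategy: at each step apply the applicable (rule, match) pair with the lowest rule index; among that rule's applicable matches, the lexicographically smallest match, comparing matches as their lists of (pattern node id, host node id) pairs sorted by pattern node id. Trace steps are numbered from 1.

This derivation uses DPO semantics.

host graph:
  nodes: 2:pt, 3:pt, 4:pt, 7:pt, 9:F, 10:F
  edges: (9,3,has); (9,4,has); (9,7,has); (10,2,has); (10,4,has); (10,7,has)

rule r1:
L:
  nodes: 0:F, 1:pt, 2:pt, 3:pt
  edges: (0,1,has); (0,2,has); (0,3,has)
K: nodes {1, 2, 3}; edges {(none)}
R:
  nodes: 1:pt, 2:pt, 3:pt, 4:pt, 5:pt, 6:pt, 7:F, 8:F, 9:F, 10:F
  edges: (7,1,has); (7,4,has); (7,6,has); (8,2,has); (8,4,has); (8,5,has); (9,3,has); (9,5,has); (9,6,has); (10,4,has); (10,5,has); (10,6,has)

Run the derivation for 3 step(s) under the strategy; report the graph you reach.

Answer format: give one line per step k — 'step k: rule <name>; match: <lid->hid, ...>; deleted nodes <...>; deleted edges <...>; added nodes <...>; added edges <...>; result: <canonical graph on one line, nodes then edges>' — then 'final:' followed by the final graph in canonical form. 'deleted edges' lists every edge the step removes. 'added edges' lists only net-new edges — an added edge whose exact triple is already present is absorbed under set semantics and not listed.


step 1: rule r1; match: 0->9, 1->3, 2->4, 3->7; deleted nodes 9; deleted edges (9,3,has); (9,4,has); (9,7,has); added nodes 11, 12, 13, 14, 15, 16, 17; added edges (14,3,has); (14,11,has); (14,13,has); (15,4,has); (15,11,has); (15,12,has); (16,7,has); (16,12,has); (16,13,has); (17,11,has); (17,12,has); (17,13,has); result: nodes: 2:pt, 3:pt, 4:pt, 7:pt, 10:F, 11:pt, 12:pt, 13:pt, 14:F, 15:F, 16:F, 17:F edges: (10,2,has); (10,4,has); (10,7,has); (14,3,has); (14,11,has); (14,13,has); (15,4,has); (15,11,has); (15,12,has); (16,7,has); (16,12,has); (16,13,has); (17,11,has); (17,12,has); (17,13,has)
step 2: rule r1; match: 0->10, 1->2, 2->4, 3->7; deleted nodes 10; deleted edges (10,2,has); (10,4,has); (10,7,has); added nodes 18, 19, 20, 21, 22, 23, 24; added edges (21,2,has); (21,18,has); (21,20,has); (22,4,has); (22,18,has); (22,19,has); (23,7,has); (23,19,has); (23,20,has); (24,18,has); (24,19,has); (24,20,has); result: nodes: 2:pt, 3:pt, 4:pt, 7:pt, 11:pt, 12:pt, 13:pt, 14:F, 15:F, 16:F, 17:F, 18:pt, 19:pt, 20:pt, 21:F, 22:F, 23:F, 24:F edges: (14,3,has); (14,11,has); (14,13,has); (15,4,has); (15,11,has); (15,12,has); (16,7,has); (16,12,has); (16,13,has); (17,11,has); (17,12,has); (17,13,has); (21,2,has); (21,18,has); (21,20,has); (22,4,has); (22,18,has); (22,19,has); (23,7,has); (23,19,has); (23,20,has); (24,18,has); (24,19,has); (24,20,has)
step 3: rule r1; match: 0->14, 1->3, 2->11, 3->13; deleted nodes 14; deleted edges (14,3,has); (14,11,has); (14,13,has); added nodes 25, 26, 27, 28, 29, 30, 31; added edges (28,3,has); (28,25,has); (28,27,has); (29,11,has); (29,25,has); (29,26,has); (30,13,has); (30,26,has); (30,27,has); (31,25,has); (31,26,has); (31,27,has); result: nodes: 2:pt, 3:pt, 4:pt, 7:pt, 11:pt, 12:pt, 13:pt, 15:F, 16:F, 17:F, 18:pt, 19:pt, 20:pt, 21:F, 22:F, 23:F, 24:F, 25:pt, 26:pt, 27:pt, 28:F, 29:F, 30:F, 31:F edges: (15,4,has); (15,11,has); (15,12,has); (16,7,has); (16,12,has); (16,13,has); (17,11,has); (17,12,has); (17,13,has); (21,2,has); (21,18,has); (21,20,has); (22,4,has); (22,18,has); (22,19,has); (23,7,has); (23,19,has); (23,20,has); (24,18,has); (24,19,has); (24,20,has); (28,3,has); (28,25,has); (28,27,has); (29,11,has); (29,25,has); (29,26,has); (30,13,has); (30,26,has); (30,27,has); (31,25,has); (31,26,has); (31,27,has)
final:
nodes: 2:pt, 3:pt, 4:pt, 7:pt, 11:pt, 12:pt, 13:pt, 15:F, 16:F, 17:F, 18:pt, 19:pt, 20:pt, 21:F, 22:F, 23:F, 24:F, 25:pt, 26:pt, 27:pt, 28:F, 29:F, 30:F, 31:F
edges: (15,4,has); (15,11,has); (15,12,has); (16,7,has); (16,12,has); (16,13,has); (17,11,has); (17,12,has); (17,13,has); (21,2,has); (21,18,has); (21,20,has); (22,4,has); (22,18,has); (22,19,has); (23,7,has); (23,19,has); (23,20,has); (24,18,has); (24,19,has); (24,20,has); (28,3,has); (28,25,has); (28,27,has); (29,11,has); (29,25,has); (29,26,has); (30,13,has); (30,26,has); (30,27,has); (31,25,has); (31,26,has); (31,27,has)


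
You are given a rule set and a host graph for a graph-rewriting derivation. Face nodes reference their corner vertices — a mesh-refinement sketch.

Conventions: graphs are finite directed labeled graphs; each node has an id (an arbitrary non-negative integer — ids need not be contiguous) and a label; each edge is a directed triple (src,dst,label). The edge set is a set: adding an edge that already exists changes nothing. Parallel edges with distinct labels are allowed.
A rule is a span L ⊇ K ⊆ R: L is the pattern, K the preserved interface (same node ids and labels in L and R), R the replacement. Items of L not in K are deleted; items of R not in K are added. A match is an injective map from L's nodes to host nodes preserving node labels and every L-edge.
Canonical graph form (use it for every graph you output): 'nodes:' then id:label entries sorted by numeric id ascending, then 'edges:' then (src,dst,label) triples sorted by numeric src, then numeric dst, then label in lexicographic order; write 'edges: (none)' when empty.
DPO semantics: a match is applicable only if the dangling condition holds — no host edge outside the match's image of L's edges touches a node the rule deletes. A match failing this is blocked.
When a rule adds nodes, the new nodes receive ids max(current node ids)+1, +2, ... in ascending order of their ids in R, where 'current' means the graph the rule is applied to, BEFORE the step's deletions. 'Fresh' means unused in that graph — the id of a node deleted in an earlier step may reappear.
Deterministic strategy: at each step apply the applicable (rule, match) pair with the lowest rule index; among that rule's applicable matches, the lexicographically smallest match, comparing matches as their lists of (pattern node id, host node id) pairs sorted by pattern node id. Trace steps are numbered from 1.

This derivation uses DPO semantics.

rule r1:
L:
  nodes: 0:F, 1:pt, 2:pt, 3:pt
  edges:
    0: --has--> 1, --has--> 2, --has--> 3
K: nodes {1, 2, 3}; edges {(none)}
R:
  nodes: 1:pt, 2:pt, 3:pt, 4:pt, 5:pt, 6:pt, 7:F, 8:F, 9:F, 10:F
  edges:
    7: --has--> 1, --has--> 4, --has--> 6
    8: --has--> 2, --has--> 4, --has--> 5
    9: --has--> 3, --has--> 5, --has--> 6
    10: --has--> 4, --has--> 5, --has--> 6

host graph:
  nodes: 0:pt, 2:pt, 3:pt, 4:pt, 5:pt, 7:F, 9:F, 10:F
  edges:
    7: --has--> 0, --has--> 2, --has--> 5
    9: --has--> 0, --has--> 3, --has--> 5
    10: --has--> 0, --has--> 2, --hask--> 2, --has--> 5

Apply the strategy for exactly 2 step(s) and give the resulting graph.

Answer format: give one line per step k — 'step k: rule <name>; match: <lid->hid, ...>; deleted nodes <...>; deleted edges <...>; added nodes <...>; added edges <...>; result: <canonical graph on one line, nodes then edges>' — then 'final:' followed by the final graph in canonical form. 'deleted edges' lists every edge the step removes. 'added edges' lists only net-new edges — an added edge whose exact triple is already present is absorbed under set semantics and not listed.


step 1: rule r1; match: 0->7, 1->0, 2->2, 3->5; deleted nodes 7; deleted edges (7,0,has); (7,2,has); (7,5,has); added nodes 11, 12, 13, 14, 15, 16, 17; added edges (14,0,has); (14,11,has); (14,13,has); (15,2,has); (15,11,has); (15,12,has); (16,5,has); (16,12,has); (16,13,has); (17,11,has); (17,12,has); (17,13,has); result: nodes: 0:pt, 2:pt, 3:pt, 4:pt, 5:pt, 9:F, 10:F, 11:pt, 12:pt, 13:pt, 14:F, 15:F, 16:F, 17:F edges: (9,0,has); (9,3,has); (9,5,has); (10,0,has); (10,2,has); (10,2,hask); (10,5,has); (14,0,has); (14,11,has); (14,13,has); (15,2,has); (15,11,has); (15,12,has); (16,5,has); (16,12,has); (16,13,has); (17,11,has); (17,12,has); (17,13,has)
step 2: rule r1; match: 0->9, 1->0, 2->3, 3->5; deleted nodes 9; deleted edges (9,0,has); (9,3,has); (9,5,has); added nodes 18, 19, 20, 21, 22, 23, 24; added edges (21,0,has); (21,18,has); (21,20,has); (22,3,has); (22,18,has); (22,19,has); (23,5,has); (23,19,has); (23,20,has); (24,18,has); (24,19,has); (24,20,has); result: nodes: 0:pt, 2:pt, 3:pt, 4:pt, 5:pt, 10:F, 11:pt, 12:pt, 13:pt, 14:F, 15:F, 16:F, 17:F, 18:pt, 19:pt, 20:pt, 21:F, 22:F, 23:F, 24:F edges: (10,0,has); (10,2,has); (10,2,hask); (10,5,has); (14,0,has); (14,11,has); (14,13,has); (15,2,has); (15,11,has); (15,12,has); (16,5,has); (16,12,has); (16,13,has); (17,11,has); (17,12,has); (17,13,has); (21,0,has); (21,18,has); (21,20,has); (22,3,has); (22,18,has); (22,19,has); (23,5,has); (23,19,has); (23,20,has); (24,18,has); (24,19,has); (24,20,has)
final:
nodes: 0:pt, 2:pt, 3:pt, 4:pt, 5:pt, 10:F, 11:pt, 12:pt, 13:pt, 14:F, 15:F, 16:F, 17:F, 18:pt, 19:pt, 20:pt, 21:F, 22:F, 23:F, 24:F
edges: (10,0,has); (10,2,has); (10,2,hask); (10,5,has); (14,0,has); (14,11,has); (14,13,has); (15,2,has); (15,11,has); (15,12,has); (16,5,has); (16,12,has); (16,13,has); (17,11,has); (17,12,has); (17,13,has); (21,0,has); (21,18,has); (21,20,has); (22,3,has); (22,18,has); (22,19,has); (23,5,has); (23,19,has); (23,20,has); (24,18,has); (24,19,has); (24,20,has)
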